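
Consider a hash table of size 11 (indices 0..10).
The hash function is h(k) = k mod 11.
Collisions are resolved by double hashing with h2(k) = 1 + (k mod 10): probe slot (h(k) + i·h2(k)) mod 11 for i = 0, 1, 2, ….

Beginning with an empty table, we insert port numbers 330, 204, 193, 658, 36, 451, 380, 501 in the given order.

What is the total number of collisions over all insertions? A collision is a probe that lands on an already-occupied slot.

330: h=0 -> slot 0
204: h=6 -> slot 6
193: h=6, h2=4, probe 6,10 -> slot 10
658: h=9 -> slot 9
36: h=3 -> slot 3
451: h=0, h2=2, probe 0,2 -> slot 2
380: h=6, h2=1, probe 6,7 -> slot 7
501: h=6, h2=2, probe 6,8 -> slot 8
Table: [330, _, 451, 36, _, _, 204, 380, 501, 658, 193]

4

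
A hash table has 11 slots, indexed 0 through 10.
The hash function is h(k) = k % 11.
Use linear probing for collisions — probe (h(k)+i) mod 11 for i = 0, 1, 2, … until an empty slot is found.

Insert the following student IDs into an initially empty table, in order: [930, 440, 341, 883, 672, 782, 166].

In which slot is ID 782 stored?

4

Insert 930: h=6, slot 6 empty -> index 6.
Insert 440: h=0, slot 0 empty -> index 0.
Insert 341: h=0, slot 0 occupied -> index 1.
Insert 883: h=3, slot 3 empty -> index 3.
Insert 672: h=1, slot 1 occupied -> index 2.
Insert 782: h=1, slots 1,2,3 occupied -> index 4.
Insert 166: h=1, slots 1,2,3,4 occupied -> index 5.
Table: [440, 341, 672, 883, 782, 166, 930, —, —, —, —]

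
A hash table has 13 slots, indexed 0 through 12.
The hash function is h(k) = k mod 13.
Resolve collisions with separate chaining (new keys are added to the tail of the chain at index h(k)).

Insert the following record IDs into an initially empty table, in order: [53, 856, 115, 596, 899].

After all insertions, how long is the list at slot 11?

53 -> bucket 1
856 -> bucket 11
115 -> bucket 11 (collision)
596 -> bucket 11 (collision)
899 -> bucket 2
Final buckets:
0: —
1: 53
2: 899
3: —
4: —
5: —
6: —
7: —
8: —
9: —
10: —
11: 856 -> 115 -> 596
12: —

3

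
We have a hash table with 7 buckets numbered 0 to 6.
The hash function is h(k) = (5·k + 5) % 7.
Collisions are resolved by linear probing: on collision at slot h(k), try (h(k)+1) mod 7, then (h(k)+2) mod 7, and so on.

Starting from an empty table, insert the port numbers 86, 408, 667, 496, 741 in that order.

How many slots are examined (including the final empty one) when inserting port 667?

3

86 hashes to 1; slot 1 is free => place at 1.
408 hashes to 1; 1 taken => place at 2.
667 hashes to 1; 1,2 taken => place at 3.
496 hashes to 0; slot 0 is free => place at 0.
741 hashes to 0; 0,1,2,3 taken => place at 4.
Table: [496, 86, 408, 667, 741, ., .]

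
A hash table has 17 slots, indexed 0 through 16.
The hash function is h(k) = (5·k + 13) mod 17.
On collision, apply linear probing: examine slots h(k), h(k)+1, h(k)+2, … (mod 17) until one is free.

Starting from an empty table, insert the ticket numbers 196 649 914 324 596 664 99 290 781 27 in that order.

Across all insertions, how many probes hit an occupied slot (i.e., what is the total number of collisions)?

6

196 hashes to 7; slot 7 is free → place at 7.
649 hashes to 11; slot 11 is free → place at 11.
914 hashes to 10; slot 10 is free → place at 10.
324 hashes to 1; slot 1 is free → place at 1.
596 hashes to 1; 1 taken → place at 2.
664 hashes to 1; 1,2 taken → place at 3.
99 hashes to 15; slot 15 is free → place at 15.
290 hashes to 1; 1,2,3 taken → place at 4.
781 hashes to 8; slot 8 is free → place at 8.
27 hashes to 12; slot 12 is free → place at 12.
Table: [∅, 324, 596, 664, 290, ∅, ∅, 196, 781, ∅, 914, 649, 27, ∅, ∅, 99, ∅]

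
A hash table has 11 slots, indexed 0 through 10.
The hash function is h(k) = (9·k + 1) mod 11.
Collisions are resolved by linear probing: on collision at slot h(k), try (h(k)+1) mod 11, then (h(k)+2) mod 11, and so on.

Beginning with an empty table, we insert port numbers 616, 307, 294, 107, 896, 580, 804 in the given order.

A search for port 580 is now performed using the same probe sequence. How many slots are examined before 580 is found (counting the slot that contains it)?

3

616: h=1 → slot 1
307: h=3 → slot 3
294: h=7 → slot 7
107: h=7, probe 7,8 → slot 8
896: h=2 → slot 2
580: h=7, probe 7,8,9 → slot 9
804: h=10 → slot 10
Table: [—, 616, 896, 307, —, —, —, 294, 107, 580, 804]
Lookup 580: h=7, probe 7,8,9 → found at 9.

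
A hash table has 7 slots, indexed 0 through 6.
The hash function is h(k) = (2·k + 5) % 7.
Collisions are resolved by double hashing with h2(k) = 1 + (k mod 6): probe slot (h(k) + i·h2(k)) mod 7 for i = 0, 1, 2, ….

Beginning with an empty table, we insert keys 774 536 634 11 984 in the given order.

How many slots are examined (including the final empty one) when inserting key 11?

Insert 774: h=6, slot 6 empty → index 6.
Insert 536: h=6, h2=3, slot 6 occupied → index 2.
Insert 634: h=6, h2=5, slot 6 occupied → index 4.
Insert 11: h=6, h2=6, slot 6 occupied → index 5.
Insert 984: h=6, h2=1, slot 6 occupied → index 0.
Table: [984, —, 536, —, 634, 11, 774]

2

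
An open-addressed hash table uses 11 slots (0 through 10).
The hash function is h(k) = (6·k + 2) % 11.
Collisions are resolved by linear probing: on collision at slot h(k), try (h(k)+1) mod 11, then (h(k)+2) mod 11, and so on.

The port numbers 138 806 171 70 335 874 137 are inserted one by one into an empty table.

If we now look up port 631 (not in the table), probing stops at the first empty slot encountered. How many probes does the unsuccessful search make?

4

138: h=5 => slot 5
806: h=9 => slot 9
171: h=5, probe 5,6 => slot 6
70: h=4 => slot 4
335: h=10 => slot 10
874: h=10, probe 10,0 => slot 0
137: h=10, probe 10,0,1 => slot 1
Table: [874, 137, -, -, 70, 138, 171, -, -, 806, 335]
Lookup 631: h=4, probe 4,5,6,7 → slot 7 empty, not found.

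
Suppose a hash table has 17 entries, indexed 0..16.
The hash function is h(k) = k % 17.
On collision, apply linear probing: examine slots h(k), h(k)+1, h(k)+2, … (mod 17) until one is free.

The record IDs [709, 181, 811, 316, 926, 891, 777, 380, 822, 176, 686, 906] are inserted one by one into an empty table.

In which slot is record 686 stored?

16

709: h=12 -> slot 12
181: h=11 -> slot 11
811: h=12, probe 12,13 -> slot 13
316: h=10 -> slot 10
926: h=8 -> slot 8
891: h=7 -> slot 7
777: h=12, probe 12,13,14 -> slot 14
380: h=6 -> slot 6
822: h=6, probe 6,7,8,9 -> slot 9
176: h=6, probe 6,7,8,9,10,11,12,13,14,15 -> slot 15
686: h=6, probe 6,7,8,9,10,11,12,13,14,15,16 -> slot 16
906: h=5 -> slot 5
Table: [_, _, _, _, _, 906, 380, 891, 926, 822, 316, 181, 709, 811, 777, 176, 686]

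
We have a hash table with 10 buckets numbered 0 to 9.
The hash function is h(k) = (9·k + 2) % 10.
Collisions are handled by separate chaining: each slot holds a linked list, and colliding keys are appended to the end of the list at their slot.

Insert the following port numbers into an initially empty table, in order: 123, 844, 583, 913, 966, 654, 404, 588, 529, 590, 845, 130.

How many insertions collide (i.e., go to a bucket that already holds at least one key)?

5

Insert 123: h=9, bucket 9 empty -> new chain.
Insert 844: h=8, bucket 8 empty -> new chain.
Insert 583: h=9, bucket 9 nonempty -> append to chain.
Insert 913: h=9, bucket 9 nonempty -> append to chain.
Insert 966: h=6, bucket 6 empty -> new chain.
Insert 654: h=8, bucket 8 nonempty -> append to chain.
Insert 404: h=8, bucket 8 nonempty -> append to chain.
Insert 588: h=4, bucket 4 empty -> new chain.
Insert 529: h=3, bucket 3 empty -> new chain.
Insert 590: h=2, bucket 2 empty -> new chain.
Insert 845: h=7, bucket 7 empty -> new chain.
Insert 130: h=2, bucket 2 nonempty -> append to chain.
Final buckets:
0: .
1: .
2: 590 -> 130
3: 529
4: 588
5: .
6: 966
7: 845
8: 844 -> 654 -> 404
9: 123 -> 583 -> 913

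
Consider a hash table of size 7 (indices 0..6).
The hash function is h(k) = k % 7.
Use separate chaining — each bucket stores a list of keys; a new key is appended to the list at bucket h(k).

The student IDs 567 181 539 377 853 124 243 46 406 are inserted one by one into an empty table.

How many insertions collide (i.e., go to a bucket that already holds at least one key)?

5

567 -> bucket 0
181 -> bucket 6
539 -> bucket 0 (collision)
377 -> bucket 6 (collision)
853 -> bucket 6 (collision)
124 -> bucket 5
243 -> bucket 5 (collision)
46 -> bucket 4
406 -> bucket 0 (collision)
Final buckets:
0: 567 -> 539 -> 406
1: —
2: —
3: —
4: 46
5: 124 -> 243
6: 181 -> 377 -> 853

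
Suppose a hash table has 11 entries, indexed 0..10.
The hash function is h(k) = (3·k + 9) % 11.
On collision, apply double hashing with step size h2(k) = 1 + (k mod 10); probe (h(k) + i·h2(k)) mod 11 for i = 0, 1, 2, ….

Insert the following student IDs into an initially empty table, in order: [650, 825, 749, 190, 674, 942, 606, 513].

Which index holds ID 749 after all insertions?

0

650 hashes to 1; slot 1 is free => place at 1.
825 hashes to 9; slot 9 is free => place at 9.
749 hashes to 1, h2=10; 1 taken => place at 0.
190 hashes to 7; slot 7 is free => place at 7.
674 hashes to 7, h2=5; 7,1 taken => place at 6.
942 hashes to 8; slot 8 is free => place at 8.
606 hashes to 1, h2=7; 1,8 taken => place at 4.
513 hashes to 8, h2=4; 8,1 taken => place at 5.
Table: [749, 650, -, -, 606, 513, 674, 190, 942, 825, -]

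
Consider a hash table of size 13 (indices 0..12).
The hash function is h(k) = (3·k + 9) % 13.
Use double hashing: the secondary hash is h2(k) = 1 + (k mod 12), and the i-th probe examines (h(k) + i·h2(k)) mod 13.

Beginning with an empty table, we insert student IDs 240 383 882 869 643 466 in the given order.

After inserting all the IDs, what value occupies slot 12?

466

240: h=1 -> slot 1
383: h=1, h2=12, probe 1,0 -> slot 0
882: h=3 -> slot 3
869: h=3, h2=6, probe 3,9 -> slot 9
643: h=1, h2=8, probe 1,9,4 -> slot 4
466: h=3, h2=11, probe 3,1,12 -> slot 12
Table: [383, 240, ., 882, 643, ., ., ., ., 869, ., ., 466]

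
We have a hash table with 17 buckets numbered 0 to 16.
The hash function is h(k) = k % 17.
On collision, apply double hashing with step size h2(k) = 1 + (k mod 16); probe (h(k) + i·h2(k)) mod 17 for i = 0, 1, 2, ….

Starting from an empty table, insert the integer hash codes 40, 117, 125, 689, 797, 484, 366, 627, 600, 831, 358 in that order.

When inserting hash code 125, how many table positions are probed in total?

2

Insert 40: h=6, slot 6 empty => index 6.
Insert 117: h=15, slot 15 empty => index 15.
Insert 125: h=6, h2=14, slot 6 occupied => index 3.
Insert 689: h=9, slot 9 empty => index 9.
Insert 797: h=15, h2=14, slot 15 occupied => index 12.
Insert 484: h=8, slot 8 empty => index 8.
Insert 366: h=9, h2=15, slot 9 occupied => index 7.
Insert 627: h=15, h2=4, slot 15 occupied => index 2.
Insert 600: h=5, slot 5 empty => index 5.
Insert 831: h=15, h2=16, slot 15 occupied => index 14.
Insert 358: h=1, slot 1 empty => index 1.
Table: [∅, 358, 627, 125, ∅, 600, 40, 366, 484, 689, ∅, ∅, 797, ∅, 831, 117, ∅]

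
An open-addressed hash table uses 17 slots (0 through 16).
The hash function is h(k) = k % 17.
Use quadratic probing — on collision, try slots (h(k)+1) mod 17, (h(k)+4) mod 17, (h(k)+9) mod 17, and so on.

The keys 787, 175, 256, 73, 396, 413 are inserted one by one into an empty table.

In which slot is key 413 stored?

Insert 787: h=5, slot 5 empty -> index 5.
Insert 175: h=5, slot 5 occupied -> index 6.
Insert 256: h=1, slot 1 empty -> index 1.
Insert 73: h=5, slots 5,6 occupied -> index 9.
Insert 396: h=5, slots 5,6,9 occupied -> index 14.
Insert 413: h=5, slots 5,6,9,14 occupied -> index 4.
Table: [., 256, ., ., 413, 787, 175, ., ., 73, ., ., ., ., 396, ., .]

4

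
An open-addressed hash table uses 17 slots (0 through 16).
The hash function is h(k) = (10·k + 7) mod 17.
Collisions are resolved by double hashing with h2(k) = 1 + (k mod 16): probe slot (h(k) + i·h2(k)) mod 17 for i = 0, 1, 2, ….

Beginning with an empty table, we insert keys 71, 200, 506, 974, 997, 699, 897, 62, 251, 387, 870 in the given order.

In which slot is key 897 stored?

Insert 71: h=3, slot 3 empty => index 3.
Insert 200: h=1, slot 1 empty => index 1.
Insert 506: h=1, h2=11, slot 1 occupied => index 12.
Insert 974: h=6, slot 6 empty => index 6.
Insert 997: h=15, slot 15 empty => index 15.
Insert 699: h=10, slot 10 empty => index 10.
Insert 897: h=1, h2=2, slots 1,3 occupied => index 5.
Insert 62: h=15, h2=15, slot 15 occupied => index 13.
Insert 251: h=1, h2=12, slots 1,13 occupied => index 8.
Insert 387: h=1, h2=4, slots 1,5 occupied => index 9.
Insert 870: h=3, h2=7, slots 3,10 occupied => index 0.
Table: [870, 200, -, 71, -, 897, 974, -, 251, 387, 699, -, 506, 62, -, 997, -]

5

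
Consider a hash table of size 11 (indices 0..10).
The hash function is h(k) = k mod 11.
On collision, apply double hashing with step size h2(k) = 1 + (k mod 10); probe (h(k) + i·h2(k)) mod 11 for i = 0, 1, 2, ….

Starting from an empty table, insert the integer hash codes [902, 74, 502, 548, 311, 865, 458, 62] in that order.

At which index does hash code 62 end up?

902: h=0 => slot 0
74: h=8 => slot 8
502: h=7 => slot 7
548: h=9 => slot 9
311: h=3 => slot 3
865: h=7, h2=6, probe 7,2 => slot 2
458: h=7, h2=9, probe 7,5 => slot 5
62: h=7, h2=3, probe 7,10 => slot 10
Table: [902, ∅, 865, 311, ∅, 458, ∅, 502, 74, 548, 62]

10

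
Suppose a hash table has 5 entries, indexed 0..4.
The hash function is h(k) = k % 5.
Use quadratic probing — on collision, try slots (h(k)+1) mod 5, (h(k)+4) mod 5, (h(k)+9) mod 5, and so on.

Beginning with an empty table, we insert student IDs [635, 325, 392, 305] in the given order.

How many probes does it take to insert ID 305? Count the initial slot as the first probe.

3

635 hashes to 0; slot 0 is free -> place at 0.
325 hashes to 0; 0 taken -> place at 1.
392 hashes to 2; slot 2 is free -> place at 2.
305 hashes to 0; 0,1 taken -> place at 4.
Table: [635, 325, 392, _, 305]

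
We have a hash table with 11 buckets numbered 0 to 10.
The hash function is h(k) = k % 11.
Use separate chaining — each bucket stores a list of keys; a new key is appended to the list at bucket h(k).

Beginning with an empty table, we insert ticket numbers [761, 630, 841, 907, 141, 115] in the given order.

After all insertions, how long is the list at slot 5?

3

761 → bucket 2
630 → bucket 3
841 → bucket 5
907 → bucket 5 (collision)
141 → bucket 9
115 → bucket 5 (collision)
Final buckets:
0: _
1: _
2: 761
3: 630
4: _
5: 841 -> 907 -> 115
6: _
7: _
8: _
9: 141
10: _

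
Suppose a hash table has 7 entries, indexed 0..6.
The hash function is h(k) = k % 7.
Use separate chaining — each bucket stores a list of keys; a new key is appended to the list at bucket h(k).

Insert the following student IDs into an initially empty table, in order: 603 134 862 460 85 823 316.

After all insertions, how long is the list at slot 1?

603 → bucket 1
134 → bucket 1 (collision)
862 → bucket 1 (collision)
460 → bucket 5
85 → bucket 1 (collision)
823 → bucket 4
316 → bucket 1 (collision)
Final buckets:
0: _
1: 603 -> 134 -> 862 -> 85 -> 316
2: _
3: _
4: 823
5: 460
6: _

5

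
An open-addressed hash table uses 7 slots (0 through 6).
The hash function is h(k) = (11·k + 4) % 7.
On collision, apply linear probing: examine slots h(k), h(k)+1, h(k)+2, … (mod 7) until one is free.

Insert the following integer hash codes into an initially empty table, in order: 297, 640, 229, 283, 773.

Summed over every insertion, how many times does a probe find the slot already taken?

9

Insert 297: h=2, slot 2 empty → index 2.
Insert 640: h=2, slot 2 occupied → index 3.
Insert 229: h=3, slot 3 occupied → index 4.
Insert 283: h=2, slots 2,3,4 occupied → index 5.
Insert 773: h=2, slots 2,3,4,5 occupied → index 6.
Table: [-, -, 297, 640, 229, 283, 773]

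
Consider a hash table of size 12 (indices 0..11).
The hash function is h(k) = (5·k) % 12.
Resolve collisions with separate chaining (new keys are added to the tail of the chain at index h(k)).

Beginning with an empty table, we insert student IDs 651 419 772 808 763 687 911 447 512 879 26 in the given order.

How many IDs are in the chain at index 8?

651 -> bucket 3
419 -> bucket 7
772 -> bucket 8
808 -> bucket 8 (collision)
763 -> bucket 11
687 -> bucket 3 (collision)
911 -> bucket 7 (collision)
447 -> bucket 3 (collision)
512 -> bucket 4
879 -> bucket 3 (collision)
26 -> bucket 10
Final buckets:
0: _
1: _
2: _
3: 651 -> 687 -> 447 -> 879
4: 512
5: _
6: _
7: 419 -> 911
8: 772 -> 808
9: _
10: 26
11: 763

2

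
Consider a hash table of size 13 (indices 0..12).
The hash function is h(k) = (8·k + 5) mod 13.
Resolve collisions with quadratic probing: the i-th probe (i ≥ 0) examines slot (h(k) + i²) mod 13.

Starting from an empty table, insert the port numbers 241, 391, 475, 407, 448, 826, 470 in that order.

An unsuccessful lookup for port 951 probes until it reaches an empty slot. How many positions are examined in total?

3

241: h=9 => slot 9
391: h=0 => slot 0
475: h=9, probe 9,10 => slot 10
407: h=11 => slot 11
448: h=1 => slot 1
826: h=9, probe 9,10,0,5 => slot 5
470: h=8 => slot 8
Table: [391, 448, _, _, _, 826, _, _, 470, 241, 475, 407, _]
Lookup 951: h=8, probe 8,9,12 → slot 12 empty, not found.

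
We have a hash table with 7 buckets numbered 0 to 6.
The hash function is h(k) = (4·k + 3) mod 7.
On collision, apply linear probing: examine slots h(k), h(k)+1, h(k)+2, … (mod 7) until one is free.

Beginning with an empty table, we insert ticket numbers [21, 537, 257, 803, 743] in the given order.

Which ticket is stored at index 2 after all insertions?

21 hashes to 3; slot 3 is free -> place at 3.
537 hashes to 2; slot 2 is free -> place at 2.
257 hashes to 2; 2,3 taken -> place at 4.
803 hashes to 2; 2,3,4 taken -> place at 5.
743 hashes to 0; slot 0 is free -> place at 0.
Table: [743, —, 537, 21, 257, 803, —]

537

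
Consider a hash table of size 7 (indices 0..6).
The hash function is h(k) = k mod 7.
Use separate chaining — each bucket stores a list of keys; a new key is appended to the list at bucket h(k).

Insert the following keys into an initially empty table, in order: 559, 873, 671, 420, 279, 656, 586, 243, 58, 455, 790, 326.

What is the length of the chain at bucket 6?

559 -> bucket 6
873 -> bucket 5
671 -> bucket 6 (collision)
420 -> bucket 0
279 -> bucket 6 (collision)
656 -> bucket 5 (collision)
586 -> bucket 5 (collision)
243 -> bucket 5 (collision)
58 -> bucket 2
455 -> bucket 0 (collision)
790 -> bucket 6 (collision)
326 -> bucket 4
Final buckets:
0: 420 -> 455
1: -
2: 58
3: -
4: 326
5: 873 -> 656 -> 586 -> 243
6: 559 -> 671 -> 279 -> 790

4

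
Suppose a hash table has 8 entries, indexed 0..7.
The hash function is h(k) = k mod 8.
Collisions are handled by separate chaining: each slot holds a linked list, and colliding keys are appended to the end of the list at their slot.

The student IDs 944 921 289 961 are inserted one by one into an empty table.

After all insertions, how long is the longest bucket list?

Insert 944: h=0, bucket 0 empty → new chain.
Insert 921: h=1, bucket 1 empty → new chain.
Insert 289: h=1, bucket 1 nonempty → append to chain.
Insert 961: h=1, bucket 1 nonempty → append to chain.
Final buckets:
0: 944
1: 921 -> 289 -> 961
2: .
3: .
4: .
5: .
6: .
7: .

3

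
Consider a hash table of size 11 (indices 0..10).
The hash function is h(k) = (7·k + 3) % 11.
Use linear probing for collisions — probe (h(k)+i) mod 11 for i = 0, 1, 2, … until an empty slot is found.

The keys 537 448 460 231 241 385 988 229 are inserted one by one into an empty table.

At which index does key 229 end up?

Insert 537: h=0, slot 0 empty -> index 0.
Insert 448: h=4, slot 4 empty -> index 4.
Insert 460: h=0, slot 0 occupied -> index 1.
Insert 231: h=3, slot 3 empty -> index 3.
Insert 241: h=7, slot 7 empty -> index 7.
Insert 385: h=3, slots 3,4 occupied -> index 5.
Insert 988: h=0, slots 0,1 occupied -> index 2.
Insert 229: h=0, slots 0,1,2,3,4,5 occupied -> index 6.
Table: [537, 460, 988, 231, 448, 385, 229, 241, _, _, _]

6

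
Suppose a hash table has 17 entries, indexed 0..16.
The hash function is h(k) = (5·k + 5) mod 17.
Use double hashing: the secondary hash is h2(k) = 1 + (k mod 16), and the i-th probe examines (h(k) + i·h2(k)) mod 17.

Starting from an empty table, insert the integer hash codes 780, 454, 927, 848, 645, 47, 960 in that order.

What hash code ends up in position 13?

848

780 hashes to 12; slot 12 is free → place at 12.
454 hashes to 14; slot 14 is free → place at 14.
927 hashes to 16; slot 16 is free → place at 16.
848 hashes to 12, h2=1; 12 taken → place at 13.
645 hashes to 0; slot 0 is free → place at 0.
47 hashes to 2; slot 2 is free → place at 2.
960 hashes to 11; slot 11 is free → place at 11.
Table: [645, —, 47, —, —, —, —, —, —, —, —, 960, 780, 848, 454, —, 927]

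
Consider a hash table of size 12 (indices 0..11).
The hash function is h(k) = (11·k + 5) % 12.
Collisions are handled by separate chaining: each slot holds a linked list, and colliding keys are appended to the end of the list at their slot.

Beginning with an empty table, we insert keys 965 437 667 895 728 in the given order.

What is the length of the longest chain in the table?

Insert 965: h=0, bucket 0 empty -> new chain.
Insert 437: h=0, bucket 0 nonempty -> append to chain.
Insert 667: h=10, bucket 10 empty -> new chain.
Insert 895: h=10, bucket 10 nonempty -> append to chain.
Insert 728: h=9, bucket 9 empty -> new chain.
Final buckets:
0: 965 -> 437
1: -
2: -
3: -
4: -
5: -
6: -
7: -
8: -
9: 728
10: 667 -> 895
11: -

2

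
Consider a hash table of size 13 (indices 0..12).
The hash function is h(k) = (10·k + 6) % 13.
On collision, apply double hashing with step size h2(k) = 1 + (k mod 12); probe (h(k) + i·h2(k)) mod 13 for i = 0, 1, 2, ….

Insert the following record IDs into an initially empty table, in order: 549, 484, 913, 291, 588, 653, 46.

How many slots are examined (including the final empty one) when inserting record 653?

2

549 hashes to 10; slot 10 is free => place at 10.
484 hashes to 10, h2=5; 10 taken => place at 2.
913 hashes to 10, h2=2; 10 taken => place at 12.
291 hashes to 4; slot 4 is free => place at 4.
588 hashes to 10, h2=1; 10 taken => place at 11.
653 hashes to 10, h2=6; 10 taken => place at 3.
46 hashes to 11, h2=11; 11 taken => place at 9.
Table: [—, —, 484, 653, 291, —, —, —, —, 46, 549, 588, 913]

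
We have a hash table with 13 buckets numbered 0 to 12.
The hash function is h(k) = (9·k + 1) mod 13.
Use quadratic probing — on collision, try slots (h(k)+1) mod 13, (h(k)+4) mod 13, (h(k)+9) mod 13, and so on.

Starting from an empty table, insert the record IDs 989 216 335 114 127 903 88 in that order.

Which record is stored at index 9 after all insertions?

88

989 hashes to 10; slot 10 is free => place at 10.
216 hashes to 8; slot 8 is free => place at 8.
335 hashes to 0; slot 0 is free => place at 0.
114 hashes to 0; 0 taken => place at 1.
127 hashes to 0; 0,1 taken => place at 4.
903 hashes to 3; slot 3 is free => place at 3.
88 hashes to 0; 0,1,4 taken => place at 9.
Table: [335, 114, ., 903, 127, ., ., ., 216, 88, 989, ., .]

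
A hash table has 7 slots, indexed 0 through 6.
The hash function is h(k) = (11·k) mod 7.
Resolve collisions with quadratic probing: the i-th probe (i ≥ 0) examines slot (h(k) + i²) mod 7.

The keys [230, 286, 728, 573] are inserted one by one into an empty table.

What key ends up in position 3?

230: h=3 -> slot 3
286: h=3, probe 3,4 -> slot 4
728: h=0 -> slot 0
573: h=3, probe 3,4,0,5 -> slot 5
Table: [728, _, _, 230, 286, 573, _]

230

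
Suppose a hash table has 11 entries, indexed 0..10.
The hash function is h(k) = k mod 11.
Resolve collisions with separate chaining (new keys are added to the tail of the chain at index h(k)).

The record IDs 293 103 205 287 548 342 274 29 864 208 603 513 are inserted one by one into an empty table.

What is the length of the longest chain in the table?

4

Insert 293: h=7, bucket 7 empty -> new chain.
Insert 103: h=4, bucket 4 empty -> new chain.
Insert 205: h=7, bucket 7 nonempty -> append to chain.
Insert 287: h=1, bucket 1 empty -> new chain.
Insert 548: h=9, bucket 9 empty -> new chain.
Insert 342: h=1, bucket 1 nonempty -> append to chain.
Insert 274: h=10, bucket 10 empty -> new chain.
Insert 29: h=7, bucket 7 nonempty -> append to chain.
Insert 864: h=6, bucket 6 empty -> new chain.
Insert 208: h=10, bucket 10 nonempty -> append to chain.
Insert 603: h=9, bucket 9 nonempty -> append to chain.
Insert 513: h=7, bucket 7 nonempty -> append to chain.
Final buckets:
0: —
1: 287 -> 342
2: —
3: —
4: 103
5: —
6: 864
7: 293 -> 205 -> 29 -> 513
8: —
9: 548 -> 603
10: 274 -> 208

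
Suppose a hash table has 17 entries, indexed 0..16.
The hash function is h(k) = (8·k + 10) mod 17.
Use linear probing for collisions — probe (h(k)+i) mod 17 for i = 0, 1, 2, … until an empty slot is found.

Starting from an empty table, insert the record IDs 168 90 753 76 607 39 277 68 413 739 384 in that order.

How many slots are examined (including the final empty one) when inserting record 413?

5

Insert 168: h=11, slot 11 empty -> index 11.
Insert 90: h=16, slot 16 empty -> index 16.
Insert 753: h=16, slot 16 occupied -> index 0.
Insert 76: h=6, slot 6 empty -> index 6.
Insert 607: h=4, slot 4 empty -> index 4.
Insert 39: h=16, slots 16,0 occupied -> index 1.
Insert 277: h=16, slots 16,0,1 occupied -> index 2.
Insert 68: h=10, slot 10 empty -> index 10.
Insert 413: h=16, slots 16,0,1,2 occupied -> index 3.
Insert 739: h=6, slot 6 occupied -> index 7.
Insert 384: h=5, slot 5 empty -> index 5.
Table: [753, 39, 277, 413, 607, 384, 76, 739, _, _, 68, 168, _, _, _, _, 90]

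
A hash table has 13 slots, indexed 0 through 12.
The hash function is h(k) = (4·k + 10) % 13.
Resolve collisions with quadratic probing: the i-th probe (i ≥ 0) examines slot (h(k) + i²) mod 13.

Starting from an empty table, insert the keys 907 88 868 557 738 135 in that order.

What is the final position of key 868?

907 hashes to 11; slot 11 is free -> place at 11.
88 hashes to 11; 11 taken -> place at 12.
868 hashes to 11; 11,12 taken -> place at 2.
557 hashes to 2; 2 taken -> place at 3.
738 hashes to 11; 11,12,2 taken -> place at 7.
135 hashes to 4; slot 4 is free -> place at 4.
Table: [∅, ∅, 868, 557, 135, ∅, ∅, 738, ∅, ∅, ∅, 907, 88]

2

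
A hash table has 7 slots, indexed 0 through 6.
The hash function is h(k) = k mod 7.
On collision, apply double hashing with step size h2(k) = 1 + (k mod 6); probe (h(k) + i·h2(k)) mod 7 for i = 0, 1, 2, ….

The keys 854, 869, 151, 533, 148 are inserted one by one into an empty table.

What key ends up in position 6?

Insert 854: h=0, slot 0 empty → index 0.
Insert 869: h=1, slot 1 empty → index 1.
Insert 151: h=4, slot 4 empty → index 4.
Insert 533: h=1, h2=6, slots 1,0 occupied → index 6.
Insert 148: h=1, h2=5, slots 1,6,4 occupied → index 2.
Table: [854, 869, 148, _, 151, _, 533]

533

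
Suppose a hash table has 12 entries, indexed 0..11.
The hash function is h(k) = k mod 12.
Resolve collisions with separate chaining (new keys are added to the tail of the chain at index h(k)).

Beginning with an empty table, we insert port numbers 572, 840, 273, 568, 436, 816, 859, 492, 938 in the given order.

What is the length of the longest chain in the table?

Insert 572: h=8, bucket 8 empty → new chain.
Insert 840: h=0, bucket 0 empty → new chain.
Insert 273: h=9, bucket 9 empty → new chain.
Insert 568: h=4, bucket 4 empty → new chain.
Insert 436: h=4, bucket 4 nonempty → append to chain.
Insert 816: h=0, bucket 0 nonempty → append to chain.
Insert 859: h=7, bucket 7 empty → new chain.
Insert 492: h=0, bucket 0 nonempty → append to chain.
Insert 938: h=2, bucket 2 empty → new chain.
Final buckets:
0: 840 -> 816 -> 492
1: .
2: 938
3: .
4: 568 -> 436
5: .
6: .
7: 859
8: 572
9: 273
10: .
11: .

3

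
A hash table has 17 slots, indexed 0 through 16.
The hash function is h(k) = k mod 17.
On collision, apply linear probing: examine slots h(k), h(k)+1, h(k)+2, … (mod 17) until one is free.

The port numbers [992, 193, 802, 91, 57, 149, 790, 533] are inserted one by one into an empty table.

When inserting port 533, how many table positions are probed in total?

6

Insert 992: h=6, slot 6 empty -> index 6.
Insert 193: h=6, slot 6 occupied -> index 7.
Insert 802: h=3, slot 3 empty -> index 3.
Insert 91: h=6, slots 6,7 occupied -> index 8.
Insert 57: h=6, slots 6,7,8 occupied -> index 9.
Insert 149: h=13, slot 13 empty -> index 13.
Insert 790: h=8, slots 8,9 occupied -> index 10.
Insert 533: h=6, slots 6,7,8,9,10 occupied -> index 11.
Table: [∅, ∅, ∅, 802, ∅, ∅, 992, 193, 91, 57, 790, 533, ∅, 149, ∅, ∅, ∅]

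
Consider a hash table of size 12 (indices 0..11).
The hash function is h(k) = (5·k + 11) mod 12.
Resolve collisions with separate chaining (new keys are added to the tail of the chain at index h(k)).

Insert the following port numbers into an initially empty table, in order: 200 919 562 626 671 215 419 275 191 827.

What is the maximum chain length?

6

Insert 200: h=3, bucket 3 empty → new chain.
Insert 919: h=10, bucket 10 empty → new chain.
Insert 562: h=1, bucket 1 empty → new chain.
Insert 626: h=9, bucket 9 empty → new chain.
Insert 671: h=6, bucket 6 empty → new chain.
Insert 215: h=6, bucket 6 nonempty → append to chain.
Insert 419: h=6, bucket 6 nonempty → append to chain.
Insert 275: h=6, bucket 6 nonempty → append to chain.
Insert 191: h=6, bucket 6 nonempty → append to chain.
Insert 827: h=6, bucket 6 nonempty → append to chain.
Final buckets:
0: _
1: 562
2: _
3: 200
4: _
5: _
6: 671 -> 215 -> 419 -> 275 -> 191 -> 827
7: _
8: _
9: 626
10: 919
11: _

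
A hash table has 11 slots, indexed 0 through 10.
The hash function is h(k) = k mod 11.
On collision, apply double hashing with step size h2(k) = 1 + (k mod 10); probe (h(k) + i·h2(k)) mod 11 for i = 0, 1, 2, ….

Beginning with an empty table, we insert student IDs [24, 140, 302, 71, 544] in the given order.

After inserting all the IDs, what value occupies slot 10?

24: h=2 → slot 2
140: h=8 → slot 8
302: h=5 → slot 5
71: h=5, h2=2, probe 5,7 → slot 7
544: h=5, h2=5, probe 5,10 → slot 10
Table: [—, —, 24, —, —, 302, —, 71, 140, —, 544]

544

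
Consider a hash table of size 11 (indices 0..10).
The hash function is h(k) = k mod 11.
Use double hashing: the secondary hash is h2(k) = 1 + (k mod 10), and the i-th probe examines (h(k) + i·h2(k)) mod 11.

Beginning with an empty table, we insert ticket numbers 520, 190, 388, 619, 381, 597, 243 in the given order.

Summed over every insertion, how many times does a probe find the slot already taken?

5

520 hashes to 3; slot 3 is free => place at 3.
190 hashes to 3, h2=1; 3 taken => place at 4.
388 hashes to 3, h2=9; 3 taken => place at 1.
619 hashes to 3, h2=10; 3 taken => place at 2.
381 hashes to 7; slot 7 is free => place at 7.
597 hashes to 3, h2=8; 3 taken => place at 0.
243 hashes to 1, h2=4; 1 taken => place at 5.
Table: [597, 388, 619, 520, 190, 243, —, 381, —, —, —]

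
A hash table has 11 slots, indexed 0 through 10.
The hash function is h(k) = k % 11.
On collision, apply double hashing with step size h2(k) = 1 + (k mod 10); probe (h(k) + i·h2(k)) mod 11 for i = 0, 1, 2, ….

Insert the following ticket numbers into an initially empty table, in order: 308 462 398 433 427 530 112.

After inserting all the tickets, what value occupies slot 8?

308: h=0 -> slot 0
462: h=0, h2=3, probe 0,3 -> slot 3
398: h=2 -> slot 2
433: h=4 -> slot 4
427: h=9 -> slot 9
530: h=2, h2=1, probe 2,3,4,5 -> slot 5
112: h=2, h2=3, probe 2,5,8 -> slot 8
Table: [308, -, 398, 462, 433, 530, -, -, 112, 427, -]

112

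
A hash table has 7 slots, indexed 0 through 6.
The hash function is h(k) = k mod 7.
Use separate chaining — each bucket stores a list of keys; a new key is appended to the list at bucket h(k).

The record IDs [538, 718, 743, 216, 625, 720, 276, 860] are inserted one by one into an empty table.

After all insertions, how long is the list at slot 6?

Insert 538: h=6, bucket 6 empty → new chain.
Insert 718: h=4, bucket 4 empty → new chain.
Insert 743: h=1, bucket 1 empty → new chain.
Insert 216: h=6, bucket 6 nonempty → append to chain.
Insert 625: h=2, bucket 2 empty → new chain.
Insert 720: h=6, bucket 6 nonempty → append to chain.
Insert 276: h=3, bucket 3 empty → new chain.
Insert 860: h=6, bucket 6 nonempty → append to chain.
Final buckets:
0: —
1: 743
2: 625
3: 276
4: 718
5: —
6: 538 -> 216 -> 720 -> 860

4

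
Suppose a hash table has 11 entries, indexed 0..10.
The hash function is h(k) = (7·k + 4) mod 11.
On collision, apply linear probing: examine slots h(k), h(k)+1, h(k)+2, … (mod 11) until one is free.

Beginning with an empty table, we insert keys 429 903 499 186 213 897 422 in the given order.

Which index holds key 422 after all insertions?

Insert 429: h=4, slot 4 empty → index 4.
Insert 903: h=0, slot 0 empty → index 0.
Insert 499: h=10, slot 10 empty → index 10.
Insert 186: h=8, slot 8 empty → index 8.
Insert 213: h=10, slots 10,0 occupied → index 1.
Insert 897: h=2, slot 2 empty → index 2.
Insert 422: h=10, slots 10,0,1,2 occupied → index 3.
Table: [903, 213, 897, 422, 429, -, -, -, 186, -, 499]

3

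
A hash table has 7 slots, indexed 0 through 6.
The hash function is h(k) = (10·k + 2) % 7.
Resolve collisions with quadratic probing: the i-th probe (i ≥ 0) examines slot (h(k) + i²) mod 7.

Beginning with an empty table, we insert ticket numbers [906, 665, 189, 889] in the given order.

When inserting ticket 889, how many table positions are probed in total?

3

906: h=4 => slot 4
665: h=2 => slot 2
189: h=2, probe 2,3 => slot 3
889: h=2, probe 2,3,6 => slot 6
Table: [., ., 665, 189, 906, ., 889]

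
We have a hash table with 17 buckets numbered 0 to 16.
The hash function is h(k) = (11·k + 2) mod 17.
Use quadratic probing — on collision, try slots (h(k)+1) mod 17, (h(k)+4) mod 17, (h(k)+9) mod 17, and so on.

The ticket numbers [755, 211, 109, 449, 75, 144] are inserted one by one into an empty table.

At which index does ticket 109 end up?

755: h=11 → slot 11
211: h=11, probe 11,12 → slot 12
109: h=11, probe 11,12,15 → slot 15
449: h=11, probe 11,12,15,3 → slot 3
75: h=11, probe 11,12,15,3,10 → slot 10
144: h=5 → slot 5
Table: [∅, ∅, ∅, 449, ∅, 144, ∅, ∅, ∅, ∅, 75, 755, 211, ∅, ∅, 109, ∅]

15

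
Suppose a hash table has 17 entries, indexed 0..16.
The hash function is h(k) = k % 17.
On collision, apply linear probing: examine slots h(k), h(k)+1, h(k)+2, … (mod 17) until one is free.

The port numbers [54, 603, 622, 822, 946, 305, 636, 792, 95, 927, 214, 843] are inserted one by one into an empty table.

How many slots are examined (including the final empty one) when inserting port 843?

Insert 54: h=3, slot 3 empty => index 3.
Insert 603: h=8, slot 8 empty => index 8.
Insert 622: h=10, slot 10 empty => index 10.
Insert 822: h=6, slot 6 empty => index 6.
Insert 946: h=11, slot 11 empty => index 11.
Insert 305: h=16, slot 16 empty => index 16.
Insert 636: h=7, slot 7 empty => index 7.
Insert 792: h=10, slots 10,11 occupied => index 12.
Insert 95: h=10, slots 10,11,12 occupied => index 13.
Insert 927: h=9, slot 9 empty => index 9.
Insert 214: h=10, slots 10,11,12,13 occupied => index 14.
Insert 843: h=10, slots 10,11,12,13,14 occupied => index 15.
Table: [-, -, -, 54, -, -, 822, 636, 603, 927, 622, 946, 792, 95, 214, 843, 305]

6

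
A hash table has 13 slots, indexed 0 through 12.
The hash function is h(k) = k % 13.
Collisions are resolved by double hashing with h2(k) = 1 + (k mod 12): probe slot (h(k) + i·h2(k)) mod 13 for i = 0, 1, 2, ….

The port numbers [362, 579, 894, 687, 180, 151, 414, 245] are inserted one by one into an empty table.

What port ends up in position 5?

362 hashes to 11; slot 11 is free => place at 11.
579 hashes to 7; slot 7 is free => place at 7.
894 hashes to 10; slot 10 is free => place at 10.
687 hashes to 11, h2=4; 11 taken => place at 2.
180 hashes to 11, h2=1; 11 taken => place at 12.
151 hashes to 8; slot 8 is free => place at 8.
414 hashes to 11, h2=7; 11 taken => place at 5.
245 hashes to 11, h2=6; 11 taken => place at 4.
Table: [∅, ∅, 687, ∅, 245, 414, ∅, 579, 151, ∅, 894, 362, 180]

414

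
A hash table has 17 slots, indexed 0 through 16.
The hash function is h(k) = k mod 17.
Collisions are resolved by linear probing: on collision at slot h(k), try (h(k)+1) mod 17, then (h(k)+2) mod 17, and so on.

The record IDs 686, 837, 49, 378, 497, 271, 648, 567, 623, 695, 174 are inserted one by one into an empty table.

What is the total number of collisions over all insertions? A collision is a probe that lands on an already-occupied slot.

686 hashes to 6; slot 6 is free → place at 6.
837 hashes to 4; slot 4 is free → place at 4.
49 hashes to 15; slot 15 is free → place at 15.
378 hashes to 4; 4 taken → place at 5.
497 hashes to 4; 4,5,6 taken → place at 7.
271 hashes to 16; slot 16 is free → place at 16.
648 hashes to 2; slot 2 is free → place at 2.
567 hashes to 6; 6,7 taken → place at 8.
623 hashes to 11; slot 11 is free → place at 11.
695 hashes to 15; 15,16 taken → place at 0.
174 hashes to 4; 4,5,6,7,8 taken → place at 9.
Table: [695, ., 648, ., 837, 378, 686, 497, 567, 174, ., 623, ., ., ., 49, 271]

13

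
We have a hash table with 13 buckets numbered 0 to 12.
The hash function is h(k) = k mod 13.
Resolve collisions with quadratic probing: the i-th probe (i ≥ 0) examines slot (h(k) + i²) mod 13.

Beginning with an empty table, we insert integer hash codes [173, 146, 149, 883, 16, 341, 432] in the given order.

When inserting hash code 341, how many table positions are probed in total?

173: h=4 => slot 4
146: h=3 => slot 3
149: h=6 => slot 6
883: h=12 => slot 12
16: h=3, probe 3,4,7 => slot 7
341: h=3, probe 3,4,7,12,6,2 => slot 2
432: h=3, probe 3,4,7,12,6,2,0 => slot 0
Table: [432, ∅, 341, 146, 173, ∅, 149, 16, ∅, ∅, ∅, ∅, 883]

6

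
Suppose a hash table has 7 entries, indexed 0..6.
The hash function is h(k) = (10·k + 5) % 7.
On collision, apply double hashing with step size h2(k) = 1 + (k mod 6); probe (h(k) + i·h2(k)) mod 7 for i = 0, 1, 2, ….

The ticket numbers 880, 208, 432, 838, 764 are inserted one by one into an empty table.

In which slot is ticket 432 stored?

0

880 hashes to 6; slot 6 is free => place at 6.
208 hashes to 6, h2=5; 6 taken => place at 4.
432 hashes to 6, h2=1; 6 taken => place at 0.
838 hashes to 6, h2=5; 6,4 taken => place at 2.
764 hashes to 1; slot 1 is free => place at 1.
Table: [432, 764, 838, —, 208, —, 880]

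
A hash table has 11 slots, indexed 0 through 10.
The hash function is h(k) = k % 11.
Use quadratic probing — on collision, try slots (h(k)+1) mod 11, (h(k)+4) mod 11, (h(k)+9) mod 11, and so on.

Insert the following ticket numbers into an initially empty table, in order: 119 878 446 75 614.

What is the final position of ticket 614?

Insert 119: h=9, slot 9 empty → index 9.
Insert 878: h=9, slot 9 occupied → index 10.
Insert 446: h=6, slot 6 empty → index 6.
Insert 75: h=9, slots 9,10 occupied → index 2.
Insert 614: h=9, slots 9,10,2 occupied → index 7.
Table: [-, -, 75, -, -, -, 446, 614, -, 119, 878]

7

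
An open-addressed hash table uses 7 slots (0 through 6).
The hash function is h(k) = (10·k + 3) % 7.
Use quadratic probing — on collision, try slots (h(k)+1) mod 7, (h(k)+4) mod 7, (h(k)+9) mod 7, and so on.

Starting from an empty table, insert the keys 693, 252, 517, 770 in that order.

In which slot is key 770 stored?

Insert 693: h=3, slot 3 empty → index 3.
Insert 252: h=3, slot 3 occupied → index 4.
Insert 517: h=0, slot 0 empty → index 0.
Insert 770: h=3, slots 3,4,0 occupied → index 5.
Table: [517, -, -, 693, 252, 770, -]

5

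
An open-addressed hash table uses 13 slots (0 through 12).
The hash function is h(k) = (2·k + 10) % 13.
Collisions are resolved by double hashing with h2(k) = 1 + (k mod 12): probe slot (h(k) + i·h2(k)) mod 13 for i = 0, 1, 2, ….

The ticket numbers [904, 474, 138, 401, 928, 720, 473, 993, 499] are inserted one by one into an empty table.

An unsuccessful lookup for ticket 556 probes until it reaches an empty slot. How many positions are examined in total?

904: h=11 -> slot 11
474: h=9 -> slot 9
138: h=0 -> slot 0
401: h=6 -> slot 6
928: h=7 -> slot 7
720: h=7, h2=1, probe 7,8 -> slot 8
473: h=7, h2=6, probe 7,0,6,12 -> slot 12
993: h=7, h2=10, probe 7,4 -> slot 4
499: h=7, h2=8, probe 7,2 -> slot 2
Table: [138, -, 499, -, 993, -, 401, 928, 720, 474, -, 904, 473]
Lookup 556: h=4, h2=5, probe 4,9,1 → slot 1 empty, not found.

3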